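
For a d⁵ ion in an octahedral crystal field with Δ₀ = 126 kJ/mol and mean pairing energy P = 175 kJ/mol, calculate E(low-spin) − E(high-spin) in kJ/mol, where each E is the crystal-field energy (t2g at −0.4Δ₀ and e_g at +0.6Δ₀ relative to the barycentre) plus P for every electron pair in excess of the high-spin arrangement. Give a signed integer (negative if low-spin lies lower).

98

High-spin: t2g^3 e_g^2, CFSE = 0.0Δ₀ = 0 kJ/mol.
For low-spin the configuration is t2g^5 e_g^0: orbital energy -2.0 × 126 = -252 kJ/mol, and 2 additional pairs relative to high-spin add 350 kJ/mol, giving 98 kJ/mol.
The difference is 98 − (0) = 98 kJ/mol, so high-spin lies lower.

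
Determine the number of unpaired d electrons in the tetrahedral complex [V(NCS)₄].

1

Each NCS⁻ contributes -1; 4 × (-1) = -4. With overall charge +0, V is in the +4 oxidation state.
V is in group 5, so V⁴⁺ is d¹ (5 − 4 = 1).
Tetrahedral fields are weak (Δₜ ≈ 4/9 Δₒ), so electrons fill high-spin.
Configuration: e^1 t2^0, giving 1 unpaired electron.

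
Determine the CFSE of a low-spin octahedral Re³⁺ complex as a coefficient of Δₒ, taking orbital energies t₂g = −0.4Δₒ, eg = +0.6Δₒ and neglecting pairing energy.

-1.6 Δₒ

Group 7 minus oxidation state +3 gives a d⁴ configuration for Re³⁺.
Configuration: t₂g⁴ eg⁰.
CFSE = 4(-0.4Δₒ) + 0(0.6Δₒ) = -1.6Δₒ + 0.0Δₒ = -1.6Δₒ.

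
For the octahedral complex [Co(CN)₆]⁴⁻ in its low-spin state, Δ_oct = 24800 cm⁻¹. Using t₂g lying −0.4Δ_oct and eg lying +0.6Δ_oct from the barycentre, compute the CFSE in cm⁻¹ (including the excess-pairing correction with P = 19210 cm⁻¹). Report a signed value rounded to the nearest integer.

Each CN⁻ contributes -1; 6 × (-1) = -6. With overall charge -4, Co is in the +2 oxidation state.
Co sits in group 9; removing 2 electrons leaves Co²⁺ with 9 − 2 = 7 d electrons.
Configuration: t₂g⁶ eg¹.
The orbital stabilization is -1.8Δ_oct = -1.8 × 24800 = -44640 cm⁻¹.
Relative to high-spin t₂g⁵ eg² (2 paired), the low-spin configuration has 1 additional pair, contributing +1 × 19210 = +19210 cm⁻¹.
Overall CFSE = -44640 + 19210 = -25430 cm⁻¹.

-25430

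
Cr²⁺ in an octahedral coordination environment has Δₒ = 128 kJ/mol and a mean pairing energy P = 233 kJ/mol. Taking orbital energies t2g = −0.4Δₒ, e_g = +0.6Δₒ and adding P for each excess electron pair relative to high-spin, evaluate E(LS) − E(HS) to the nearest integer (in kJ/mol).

105

Group 6 minus oxidation state +2 gives a d⁴ configuration for Cr²⁺.
In the high-spin limit (t2g^3 e_g^1) the orbital term is -0.6Δₒ = -77 kJ/mol, with no excess pairing.
Low-spin: t2g^4 e_g^0, orbital CFSE = -1.6Δₒ = -205 kJ/mol; plus 1 excess pair × P = +233 kJ/mol; total 28 kJ/mol.
E(LS) − E(HS) = 28 − (-77) = 105 kJ/mol.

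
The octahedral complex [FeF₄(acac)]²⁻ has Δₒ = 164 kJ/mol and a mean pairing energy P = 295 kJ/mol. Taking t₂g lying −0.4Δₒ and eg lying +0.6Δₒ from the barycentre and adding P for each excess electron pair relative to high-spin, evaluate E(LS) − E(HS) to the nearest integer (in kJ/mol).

Ligand charges: 4×(-1) from F⁻ and 1×(-1) from acac⁻ sum to -5; with overall charge -2, Fe is +3.
Fe³⁺: group 8, so d-count = 8 − 3 = 5.
In the high-spin limit (t₂g³ eg²) the orbital term is 0.0Δₒ = 0 kJ/mol, with no excess pairing.
Low-spin: t₂g⁵ eg⁰, orbital CFSE = -2.0Δₒ = -328 kJ/mol; plus 2 excess pairs × P = +590 kJ/mol; total 262 kJ/mol.
E(LS) − E(HS) = 262 − (0) = 262 kJ/mol.

262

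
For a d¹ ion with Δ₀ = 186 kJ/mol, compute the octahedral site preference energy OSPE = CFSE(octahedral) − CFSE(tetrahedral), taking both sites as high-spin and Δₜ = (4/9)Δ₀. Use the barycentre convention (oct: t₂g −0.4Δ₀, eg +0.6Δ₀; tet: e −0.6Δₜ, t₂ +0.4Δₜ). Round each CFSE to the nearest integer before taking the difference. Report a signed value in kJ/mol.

Octahedral high-spin t₂g¹ eg⁰: CFSE = -0.4 × 186 = -74 kJ/mol.
In a tetrahedral site the filling is e¹ t₂⁰: CFSE(tet) = -0.6Δₜ = -0.6 × (4/9)(186) = -50 kJ/mol.
Subtracting, OSPE = -74 − (-50) = -24 kJ/mol.

-24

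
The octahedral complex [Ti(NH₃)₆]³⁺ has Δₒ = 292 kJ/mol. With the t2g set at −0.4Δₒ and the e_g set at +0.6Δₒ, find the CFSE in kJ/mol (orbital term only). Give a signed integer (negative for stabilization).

NH₃ is neutral, so the +3 overall charge sits on Ti: oxidation state +3.
Ti sits in group 4; removing 3 electrons leaves Ti³⁺ with 4 − 3 = 1 d electrons.
Electron filling gives t2g^1 e_g^0.
The orbital stabilization is -0.4Δₒ = -0.4 × 292 = -117 kJ/mol.

-117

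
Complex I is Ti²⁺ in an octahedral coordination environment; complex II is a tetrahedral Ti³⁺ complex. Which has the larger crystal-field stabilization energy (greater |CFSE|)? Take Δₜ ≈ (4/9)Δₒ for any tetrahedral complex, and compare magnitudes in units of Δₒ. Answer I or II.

I

I: Ti sits in group 4; removing 2 electrons leaves Ti²⁺ with 4 − 2 = 2 d electrons; For octahedral d² the high- and low-spin configurations coincide; t₂g² eg⁰, CFSE = -0.8Δₒ.
II: Ti is in group 4, so Ti³⁺ is d¹ (4 − 3 = 1); Tetrahedral fields are weak (Δₜ ≈ 4/9 Δₒ), so electrons fill high-spin; e^1 t2^0, CFSE = -0.6Δₜ ≈ -0.27Δₒ.
So I has the larger |CFSE|.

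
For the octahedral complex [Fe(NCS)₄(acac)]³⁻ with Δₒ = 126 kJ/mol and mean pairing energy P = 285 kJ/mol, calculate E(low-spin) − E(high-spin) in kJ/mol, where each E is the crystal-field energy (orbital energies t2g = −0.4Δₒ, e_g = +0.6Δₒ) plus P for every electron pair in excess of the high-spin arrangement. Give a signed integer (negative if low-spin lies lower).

318

Ligand charges: 4×(-1) from NCS⁻ and 1×(-1) from acac⁻ sum to -5; with overall charge -3, Fe is +2.
Fe sits in group 8; removing 2 electrons leaves Fe²⁺ with 8 − 2 = 6 d electrons.
High-spin d⁶ fills as t2g^4 e_g^2 with CFSE 4(−0.4) + 2(+0.6) = -0.4Δₒ = -50 kJ/mol.
Low-spin: t2g^6 e_g^0, orbital CFSE = -2.4Δₒ = -302 kJ/mol; plus 2 excess pairs × P = +570 kJ/mol; total 268 kJ/mol.
E(LS) − E(HS) = 268 − (-50) = 318 kJ/mol.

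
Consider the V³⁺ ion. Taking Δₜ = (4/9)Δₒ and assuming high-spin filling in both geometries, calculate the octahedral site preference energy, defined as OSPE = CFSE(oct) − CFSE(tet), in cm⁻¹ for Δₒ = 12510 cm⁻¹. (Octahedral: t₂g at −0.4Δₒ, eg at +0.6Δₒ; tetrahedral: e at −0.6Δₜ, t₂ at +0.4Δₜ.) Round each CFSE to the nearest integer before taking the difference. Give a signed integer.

V³⁺: group 5, so d-count = 5 − 3 = 2.
Octahedral high-spin t₂g² eg⁰: CFSE = -0.8 × 12510 = -10008 cm⁻¹.
Tetrahedral e² t₂⁰ gives -1.2Δₜ = -1.2 × (4/9) × 12510 = -6672 cm⁻¹.
OSPE = CFSE(oct) − CFSE(tet) = -10008 − (-6672) = -3336 cm⁻¹.

-3336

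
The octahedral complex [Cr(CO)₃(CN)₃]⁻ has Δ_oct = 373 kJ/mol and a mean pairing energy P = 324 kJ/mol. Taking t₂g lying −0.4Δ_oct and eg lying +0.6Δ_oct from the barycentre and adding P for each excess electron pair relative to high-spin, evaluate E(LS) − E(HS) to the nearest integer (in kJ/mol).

-49

Ligand charges: 3×(+0) from CO and 3×(-1) from CN⁻ sum to -3; with overall charge -1, Cr is +2.
Cr is in group 6, so Cr²⁺ is d⁴ (6 − 2 = 4).
High-spin: t₂g³ eg¹, CFSE = -0.6Δ_oct = -224 kJ/mol.
For low-spin the configuration is t₂g⁴ eg⁰: orbital energy -1.6 × 373 = -597 kJ/mol, and 1 additional pair relative to high-spin adds 324 kJ/mol, giving -273 kJ/mol.
Thus E(LS) − E(HS) = -49 kJ/mol.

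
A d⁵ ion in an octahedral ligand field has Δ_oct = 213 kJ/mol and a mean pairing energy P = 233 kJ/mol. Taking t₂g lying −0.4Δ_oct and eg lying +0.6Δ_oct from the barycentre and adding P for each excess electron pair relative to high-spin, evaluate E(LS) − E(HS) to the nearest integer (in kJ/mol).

High-spin: t₂g³ eg², CFSE = 0.0Δ_oct = 0 kJ/mol.
Low-spin t₂g⁵ eg⁰ gives -2.0Δ_oct = -426 kJ/mol, but forming 2 extra pairs costs 2P = 466 kJ/mol, so E(LS) = -426 + 466 = 40 kJ/mol.
The difference is 40 − (0) = 40 kJ/mol, so high-spin lies lower.

40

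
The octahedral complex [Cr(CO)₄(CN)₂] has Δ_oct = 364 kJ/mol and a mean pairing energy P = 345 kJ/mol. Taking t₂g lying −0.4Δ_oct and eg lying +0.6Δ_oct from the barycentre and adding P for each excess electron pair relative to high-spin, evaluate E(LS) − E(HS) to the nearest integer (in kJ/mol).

Ligand charges: 4×(+0) from CO and 2×(-1) from CN⁻ sum to -2; with overall charge +0, Cr is +2.
Cr²⁺: group 6, so d-count = 6 − 2 = 4.
In the high-spin limit (t₂g³ eg¹) the orbital term is -0.6Δ_oct = -218 kJ/mol, with no excess pairing.
Low-spin t₂g⁴ eg⁰ gives -1.6Δ_oct = -582 kJ/mol, but forming 1 extra pair costs 1P = 345 kJ/mol, so E(LS) = -582 + 345 = -237 kJ/mol.
The difference is -237 − (-218) = -19 kJ/mol, so low-spin lies lower.

-19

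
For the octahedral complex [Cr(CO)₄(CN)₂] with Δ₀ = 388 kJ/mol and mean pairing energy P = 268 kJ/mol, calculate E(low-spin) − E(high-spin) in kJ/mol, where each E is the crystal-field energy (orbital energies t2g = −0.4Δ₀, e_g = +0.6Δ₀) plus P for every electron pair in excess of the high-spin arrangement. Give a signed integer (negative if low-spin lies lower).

Ligand charges: 4×(+0) from CO and 2×(-1) from CN⁻ sum to -2; with overall charge +0, Cr is +2.
Cr is in group 6, so Cr²⁺ is d⁴ (6 − 2 = 4).
High-spin: t2g^3 e_g^1, CFSE = -0.6Δ₀ = -233 kJ/mol.
Low-spin t2g^4 e_g^0 gives -1.6Δ₀ = -621 kJ/mol, but forming 1 extra pair costs 1P = 268 kJ/mol, so E(LS) = -621 + 268 = -353 kJ/mol.
Thus E(LS) − E(HS) = -120 kJ/mol.

-120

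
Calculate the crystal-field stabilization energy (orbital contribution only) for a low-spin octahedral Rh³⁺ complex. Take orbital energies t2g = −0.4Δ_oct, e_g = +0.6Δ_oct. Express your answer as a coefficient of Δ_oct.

Rh³⁺: group 9, so d-count = 9 − 3 = 6.
Configuration: t2g^6 e_g^0.
CFSE = 6(-0.4Δ_oct) + 0(0.6Δ_oct) = -2.4Δ_oct + 0.0Δ_oct = -2.4Δ_oct.

-2.4 Δ_oct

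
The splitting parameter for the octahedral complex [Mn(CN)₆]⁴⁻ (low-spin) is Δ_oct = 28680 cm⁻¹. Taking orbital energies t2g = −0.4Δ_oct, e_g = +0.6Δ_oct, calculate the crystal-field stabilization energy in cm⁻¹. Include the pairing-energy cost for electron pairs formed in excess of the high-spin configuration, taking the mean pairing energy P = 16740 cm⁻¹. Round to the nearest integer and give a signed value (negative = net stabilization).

-23880

Each CN⁻ contributes -1; 6 × (-1) = -6. With overall charge -4, Mn is in the +2 oxidation state.
Mn²⁺: group 7, so d-count = 7 − 2 = 5.
Configuration: t2g^5 e_g^0.
CFSE(orbital) = 5×(-0.4Δ_oct) + 0×(0.6Δ_oct) = -2.0Δ_oct; with Δ_oct = 28680 cm⁻¹ that is -57360 cm⁻¹.
Relative to high-spin t2g^3 e_g^2 (0 paired), the low-spin configuration has 2 additional pairs, contributing +2 × 16740 = +33480 cm⁻¹.
Net CFSE = -57360 + 33480 = -23880 cm⁻¹.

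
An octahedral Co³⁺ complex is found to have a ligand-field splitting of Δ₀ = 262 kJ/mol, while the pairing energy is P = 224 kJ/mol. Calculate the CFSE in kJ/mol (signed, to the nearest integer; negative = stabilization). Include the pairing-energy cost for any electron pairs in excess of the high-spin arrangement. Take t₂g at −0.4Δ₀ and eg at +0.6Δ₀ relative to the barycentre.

Co³⁺: group 9, so d-count = 9 − 3 = 6.
Since Δ₀ = 262 kJ/mol > P = 224 kJ/mol, the complex adopts the low-spin configuration.
Configuration: t₂g⁶ eg⁰.
Orbital CFSE = -2.4Δ₀ = -2.4 × 262 = -629 kJ/mol.
Excess pairs vs high-spin: 3 − 1 = 2; pairing cost = +448 kJ/mol.
Net CFSE = -629 + 448 = -181 kJ/mol.

-181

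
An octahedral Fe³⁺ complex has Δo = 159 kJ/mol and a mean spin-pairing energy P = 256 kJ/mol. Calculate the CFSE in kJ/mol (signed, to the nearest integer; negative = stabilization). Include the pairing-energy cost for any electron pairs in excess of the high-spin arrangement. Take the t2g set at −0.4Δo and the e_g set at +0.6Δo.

Fe sits in group 8; removing 3 electrons leaves Fe³⁺ with 8 − 3 = 5 d electrons.
With Δo < P the complex is high-spin.
That gives t2g^3 e_g^2.
Orbital CFSE = 0.0Δo = 0.0 × 159 = 0 kJ/mol.
High-spin has no excess pairs, so no pairing correction applies.

0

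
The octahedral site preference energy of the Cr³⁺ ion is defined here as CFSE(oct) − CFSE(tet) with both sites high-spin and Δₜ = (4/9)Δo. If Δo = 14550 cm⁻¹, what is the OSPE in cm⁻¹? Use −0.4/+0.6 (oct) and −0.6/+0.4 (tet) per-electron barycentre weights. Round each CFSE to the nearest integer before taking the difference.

Cr³⁺: group 6, so d-count = 6 − 3 = 3.
In an octahedral site d³ (HS) is t2g^3 e_g^0, giving CFSE(oct) = -1.2Δo = -17460 cm⁻¹.
In a tetrahedral site the filling is e^2 t2^1: CFSE(tet) = -0.8Δₜ = -0.8 × (4/9)(14550) = -5173 cm⁻¹.
OSPE = -17460 − (-5173) = -12287 cm⁻¹.

-12287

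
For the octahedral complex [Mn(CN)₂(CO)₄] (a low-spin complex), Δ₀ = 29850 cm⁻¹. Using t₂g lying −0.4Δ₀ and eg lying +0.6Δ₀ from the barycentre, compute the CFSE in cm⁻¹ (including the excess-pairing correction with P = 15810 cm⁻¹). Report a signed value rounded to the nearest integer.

Ligand charges: 2×(-1) from CN⁻ and 4×(+0) from CO sum to -2; with overall charge +0, Mn is +2.
Group 7 minus oxidation state +2 gives a d⁵ configuration for Mn²⁺.
Configuration: t₂g⁵ eg⁰.
CFSE(orbital) = 5×(-0.4Δ₀) + 0×(0.6Δ₀) = -2.0Δ₀; with Δ₀ = 29850 cm⁻¹ that is -59700 cm⁻¹.
Relative to high-spin t₂g³ eg² (0 paired), the low-spin configuration has 2 additional pairs, contributing +2 × 15810 = +31620 cm⁻¹.
Combining: -59700 + 31620 = -28080 cm⁻¹.

-28080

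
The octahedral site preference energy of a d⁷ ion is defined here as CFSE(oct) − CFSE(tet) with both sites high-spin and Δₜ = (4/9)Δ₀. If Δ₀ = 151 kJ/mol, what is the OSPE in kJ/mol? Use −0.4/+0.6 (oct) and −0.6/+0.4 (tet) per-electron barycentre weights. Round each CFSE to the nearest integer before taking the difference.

Octahedral high-spin t2g^5 e_g^2: CFSE = -0.8 × 151 = -121 kJ/mol.
In a tetrahedral site the filling is e^4 t2^3: CFSE(tet) = -1.2Δₜ = -1.2 × (4/9)(151) = -81 kJ/mol.
Subtracting, OSPE = -121 − (-81) = -40 kJ/mol.

-40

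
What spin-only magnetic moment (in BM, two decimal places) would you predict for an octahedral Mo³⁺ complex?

Mo sits in group 6; removing 3 electrons leaves Mo³⁺ with 6 − 3 = 3 d electrons.
Configuration: t₂g³ eg⁰ → 3 unpaired electrons.
μ(spin-only) = √[3(3+2)] = √15 ≈ 3.87 BM.

3.87 BM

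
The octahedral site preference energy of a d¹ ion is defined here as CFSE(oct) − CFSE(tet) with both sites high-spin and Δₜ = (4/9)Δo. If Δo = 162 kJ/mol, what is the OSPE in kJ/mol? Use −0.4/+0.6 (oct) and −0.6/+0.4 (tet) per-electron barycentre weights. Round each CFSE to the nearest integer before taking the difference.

-22

In an octahedral site d¹ (HS) is t₂g¹ eg⁰, giving CFSE(oct) = -0.4Δo = -65 kJ/mol.
Tetrahedral: e¹ t₂⁰, CFSE = 1(−0.6) + 0(+0.4) = -0.6Δₜ = -0.6 × (4/9) × 162 = -43 kJ/mol.
OSPE = -65 − (-43) = -22 kJ/mol.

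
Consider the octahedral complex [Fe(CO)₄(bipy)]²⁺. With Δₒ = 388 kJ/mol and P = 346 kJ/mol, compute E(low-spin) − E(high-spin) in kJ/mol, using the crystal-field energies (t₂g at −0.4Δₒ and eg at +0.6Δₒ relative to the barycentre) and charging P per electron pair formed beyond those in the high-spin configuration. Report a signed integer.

-84

Ligand charges: 4×(+0) from CO and 1×(+0) from bipy sum to +0; with overall charge +2, Fe is +2.
Fe²⁺: group 8, so d-count = 8 − 2 = 6.
High-spin: t₂g⁴ eg², CFSE = -0.4Δₒ = -155 kJ/mol.
Low-spin t₂g⁶ eg⁰ gives -2.4Δₒ = -931 kJ/mol, but forming 2 extra pairs costs 2P = 692 kJ/mol, so E(LS) = -931 + 692 = -239 kJ/mol.
The difference is -239 − (-155) = -84 kJ/mol, so low-spin lies lower.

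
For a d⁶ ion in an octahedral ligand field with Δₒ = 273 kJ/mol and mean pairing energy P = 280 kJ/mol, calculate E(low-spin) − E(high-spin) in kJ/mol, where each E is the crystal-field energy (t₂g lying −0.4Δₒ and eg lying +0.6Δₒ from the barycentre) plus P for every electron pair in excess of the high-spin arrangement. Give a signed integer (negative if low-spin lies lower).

High-spin: t₂g⁴ eg², CFSE = -0.4Δₒ = -109 kJ/mol.
Low-spin t₂g⁶ eg⁰ gives -2.4Δₒ = -655 kJ/mol, but forming 2 extra pairs costs 2P = 560 kJ/mol, so E(LS) = -655 + 560 = -95 kJ/mol.
Thus E(LS) − E(HS) = 14 kJ/mol.

14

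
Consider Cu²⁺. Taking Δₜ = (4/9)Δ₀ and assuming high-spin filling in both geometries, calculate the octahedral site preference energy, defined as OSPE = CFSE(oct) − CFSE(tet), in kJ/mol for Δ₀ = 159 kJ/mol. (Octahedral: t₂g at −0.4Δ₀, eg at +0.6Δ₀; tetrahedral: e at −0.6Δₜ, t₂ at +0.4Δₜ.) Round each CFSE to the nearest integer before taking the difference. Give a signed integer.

Cu is in group 11, so Cu²⁺ is d⁹ (11 − 2 = 9).
In an octahedral site d⁹ (HS) is t₂g⁶ eg³, giving CFSE(oct) = -0.6Δ₀ = -95 kJ/mol.
In a tetrahedral site the filling is e⁴ t₂⁵: CFSE(tet) = -0.4Δₜ = -0.4 × (4/9)(159) = -28 kJ/mol.
Subtracting, OSPE = -95 − (-28) = -67 kJ/mol.

-67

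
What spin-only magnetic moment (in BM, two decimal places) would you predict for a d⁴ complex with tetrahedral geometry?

Tetrahedral splitting is small, so the complex is high-spin.
Configuration: e² t₂² → 4 unpaired electrons.
μ(spin-only) = √[4(4+2)] = √24 ≈ 4.90 BM.

4.90 BM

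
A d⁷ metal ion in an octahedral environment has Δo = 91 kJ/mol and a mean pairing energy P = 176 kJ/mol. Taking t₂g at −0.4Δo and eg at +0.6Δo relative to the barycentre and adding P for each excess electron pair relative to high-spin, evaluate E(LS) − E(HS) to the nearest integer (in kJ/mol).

High-spin: t₂g⁵ eg², CFSE = -0.8Δo = -73 kJ/mol.
Low-spin: t₂g⁶ eg¹, orbital CFSE = -1.8Δo = -164 kJ/mol; plus 1 excess pair × P = +176 kJ/mol; total 12 kJ/mol.
Thus E(LS) − E(HS) = 85 kJ/mol.

85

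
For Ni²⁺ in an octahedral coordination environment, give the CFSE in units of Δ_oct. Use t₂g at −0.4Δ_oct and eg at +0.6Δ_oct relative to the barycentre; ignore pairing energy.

-1.2 Δ_oct

Ni²⁺: group 10, so d-count = 10 − 2 = 8.
Configuration: t₂g⁶ eg².
CFSE = 6(-0.4Δ_oct) + 2(0.6Δ_oct) = -2.4Δ_oct + 1.2Δ_oct = -1.2Δ_oct.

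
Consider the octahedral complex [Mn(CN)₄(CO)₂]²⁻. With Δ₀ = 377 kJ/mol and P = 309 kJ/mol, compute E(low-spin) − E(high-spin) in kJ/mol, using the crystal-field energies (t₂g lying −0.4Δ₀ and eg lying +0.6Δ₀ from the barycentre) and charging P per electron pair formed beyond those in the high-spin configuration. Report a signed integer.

Ligand charges: 4×(-1) from CN⁻ and 2×(+0) from CO sum to -4; with overall charge -2, Mn is +2.
Mn²⁺: group 7, so d-count = 7 − 2 = 5.
High-spin: t₂g³ eg², CFSE = 0.0Δ₀ = 0 kJ/mol.
Low-spin t₂g⁵ eg⁰ gives -2.0Δ₀ = -754 kJ/mol, but forming 2 extra pairs costs 2P = 618 kJ/mol, so E(LS) = -754 + 618 = -136 kJ/mol.
The difference is -136 − (0) = -136 kJ/mol, so low-spin lies lower.

-136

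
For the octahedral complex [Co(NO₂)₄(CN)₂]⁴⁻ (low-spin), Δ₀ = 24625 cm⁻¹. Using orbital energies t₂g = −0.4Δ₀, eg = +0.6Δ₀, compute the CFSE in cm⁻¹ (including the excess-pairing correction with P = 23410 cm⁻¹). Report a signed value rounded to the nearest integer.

Ligand charges: 4×(-1) from NO₂⁻ and 2×(-1) from CN⁻ sum to -6; with overall charge -4, Co is +2.
Co²⁺: group 9, so d-count = 9 − 2 = 7.
Electron filling gives t₂g⁶ eg¹.
CFSE(orbital) = 6×(-0.4Δ₀) + 1×(0.6Δ₀) = -1.8Δ₀; with Δ₀ = 24625 cm⁻¹ that is -44325 cm⁻¹.
Relative to high-spin t₂g⁵ eg² (2 paired), the low-spin configuration has 1 additional pair, contributing +1 × 23410 = +23410 cm⁻¹.
Overall CFSE = -44325 + 23410 = -20915 cm⁻¹.

-20915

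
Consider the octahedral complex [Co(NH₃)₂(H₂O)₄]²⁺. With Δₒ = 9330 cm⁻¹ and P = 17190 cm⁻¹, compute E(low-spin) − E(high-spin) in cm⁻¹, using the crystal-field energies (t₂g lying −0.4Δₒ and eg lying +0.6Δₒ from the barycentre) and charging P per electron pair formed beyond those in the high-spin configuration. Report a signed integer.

Ligand charges: 2×(+0) from NH₃ and 4×(+0) from H₂O sum to +0; with overall charge +2, Co is +2.
Co is in group 9, so Co²⁺ is d⁷ (9 − 2 = 7).
High-spin d⁷ fills as t₂g⁵ eg² with CFSE 5(−0.4) + 2(+0.6) = -0.8Δₒ = -7464 cm⁻¹.
For low-spin the configuration is t₂g⁶ eg¹: orbital energy -1.8 × 9330 = -16794 cm⁻¹, and 1 additional pair relative to high-spin adds 17190 cm⁻¹, giving 396 cm⁻¹.
Thus E(LS) − E(HS) = 7860 cm⁻¹.

7860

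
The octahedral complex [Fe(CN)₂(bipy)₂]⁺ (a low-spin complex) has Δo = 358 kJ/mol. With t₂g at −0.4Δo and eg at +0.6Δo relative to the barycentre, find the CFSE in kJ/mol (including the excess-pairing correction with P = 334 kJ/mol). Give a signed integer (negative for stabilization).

-48

Ligand charges: 2×(-1) from CN⁻ and 2×(+0) from bipy sum to -2; with overall charge +1, Fe is +3.
Fe³⁺: group 8, so d-count = 8 − 3 = 5.
Electron filling gives t₂g⁵ eg⁰.
CFSE(orbital) = 5×(-0.4Δo) + 0×(0.6Δo) = -2.0Δo; with Δo = 358 kJ/mol that is -716 kJ/mol.
Pairing penalty: 2 pairs vs 0 in the high-spin reference → 2 extra × P = 668 kJ/mol.
Overall CFSE = -716 + 668 = -48 kJ/mol.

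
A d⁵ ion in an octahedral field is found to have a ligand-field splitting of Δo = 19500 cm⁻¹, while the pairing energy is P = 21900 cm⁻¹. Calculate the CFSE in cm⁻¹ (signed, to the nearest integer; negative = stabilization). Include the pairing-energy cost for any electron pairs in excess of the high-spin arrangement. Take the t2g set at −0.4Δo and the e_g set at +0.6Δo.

With Δo < P the complex is high-spin.
That gives t2g^3 e_g^2.
Orbital CFSE = 0.0Δo = 0.0 × 19500 = 0 cm⁻¹.
High-spin has no excess pairs, so no pairing correction applies.

0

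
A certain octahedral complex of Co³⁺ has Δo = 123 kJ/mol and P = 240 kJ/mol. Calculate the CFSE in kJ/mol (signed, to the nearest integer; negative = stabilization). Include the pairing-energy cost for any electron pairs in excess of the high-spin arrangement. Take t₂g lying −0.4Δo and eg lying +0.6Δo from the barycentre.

-49

Co³⁺: group 9, so d-count = 9 − 3 = 6.
Since Δo = 123 kJ/mol < P = 240 kJ/mol, the complex adopts the high-spin configuration.
That gives t₂g⁴ eg².
Orbital CFSE = -0.4Δo = -0.4 × 123 = -49 kJ/mol.
High-spin has no excess pairs, so no pairing correction applies.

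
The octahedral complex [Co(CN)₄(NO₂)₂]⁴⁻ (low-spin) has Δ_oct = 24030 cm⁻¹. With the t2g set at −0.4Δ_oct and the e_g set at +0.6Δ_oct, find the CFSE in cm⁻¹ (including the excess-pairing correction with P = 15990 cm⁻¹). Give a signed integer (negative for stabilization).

Ligand charges: 4×(-1) from CN⁻ and 2×(-1) from NO₂⁻ sum to -6; with overall charge -4, Co is +2.
Co²⁺: group 9, so d-count = 9 − 2 = 7.
The d⁷ electrons fill as t2g^6 e_g^1.
CFSE(orbital) = 6×(-0.4Δ_oct) + 1×(0.6Δ_oct) = -1.8Δ_oct; with Δ_oct = 24030 cm⁻¹ that is -43254 cm⁻¹.
Pairing penalty: 3 pairs vs 2 in the high-spin reference → 1 extra × P = 15990 cm⁻¹.
Overall CFSE = -43254 + 15990 = -27264 cm⁻¹.

-27264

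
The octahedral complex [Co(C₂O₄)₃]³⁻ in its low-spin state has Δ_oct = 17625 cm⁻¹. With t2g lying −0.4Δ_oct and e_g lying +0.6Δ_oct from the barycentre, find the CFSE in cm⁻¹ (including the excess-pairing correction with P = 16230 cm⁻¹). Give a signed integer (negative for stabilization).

Each C₂O₄²⁻ contributes -2; 3 × (-2) = -6. With overall charge -3, Co is in the +3 oxidation state.
Co is in group 9, so Co³⁺ is d⁶ (9 − 3 = 6).
The d⁶ electrons fill as t2g^6 e_g^0.
Orbital CFSE = 6(-0.4) + 0(0.6) = -2.4Δ_oct = -2.4 × 17625 = -42300 cm⁻¹.
Relative to high-spin t2g^4 e_g^2 (1 paired), the low-spin configuration has 2 additional pairs, contributing +2 × 16230 = +32460 cm⁻¹.
Combining: -42300 + 32460 = -9840 cm⁻¹.

-9840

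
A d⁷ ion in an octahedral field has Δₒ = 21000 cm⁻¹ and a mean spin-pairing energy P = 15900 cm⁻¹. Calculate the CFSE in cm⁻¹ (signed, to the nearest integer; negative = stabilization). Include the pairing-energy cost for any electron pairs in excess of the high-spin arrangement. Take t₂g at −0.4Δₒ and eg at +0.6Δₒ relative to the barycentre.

-21900

Here Δₒ > P (21000 > 15900), so the low-spin state is favoured.
That gives t₂g⁶ eg¹.
Orbital CFSE = -1.8Δₒ = -1.8 × 21000 = -37800 cm⁻¹.
Excess pairs vs high-spin: 3 − 2 = 1; pairing cost = +15900 cm⁻¹.
Net CFSE = -37800 + 15900 = -21900 cm⁻¹.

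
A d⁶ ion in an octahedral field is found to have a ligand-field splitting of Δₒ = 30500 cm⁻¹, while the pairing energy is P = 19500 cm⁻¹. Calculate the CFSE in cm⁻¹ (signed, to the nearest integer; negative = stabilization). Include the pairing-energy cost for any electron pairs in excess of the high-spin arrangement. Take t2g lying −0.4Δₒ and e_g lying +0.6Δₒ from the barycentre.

-34200

Here Δₒ > P (30500 > 19500), so the low-spin state is favoured.
Configuration: t2g^6 e_g^0.
Orbital CFSE = -2.4Δₒ = -2.4 × 30500 = -73200 cm⁻¹.
Excess pairs vs high-spin: 3 − 1 = 2; pairing cost = +39000 cm⁻¹.
Net CFSE = -73200 + 39000 = -34200 cm⁻¹.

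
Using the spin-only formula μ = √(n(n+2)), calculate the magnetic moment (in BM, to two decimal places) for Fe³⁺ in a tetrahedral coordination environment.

5.92 BM

Group 8 minus oxidation state +3 gives a d⁵ configuration for Fe³⁺.
With tetrahedral geometry the complex is necessarily high-spin.
Configuration: e² t₂³ → 5 unpaired electrons.
μ(spin-only) = √[5(5+2)] = √35 ≈ 5.92 BM.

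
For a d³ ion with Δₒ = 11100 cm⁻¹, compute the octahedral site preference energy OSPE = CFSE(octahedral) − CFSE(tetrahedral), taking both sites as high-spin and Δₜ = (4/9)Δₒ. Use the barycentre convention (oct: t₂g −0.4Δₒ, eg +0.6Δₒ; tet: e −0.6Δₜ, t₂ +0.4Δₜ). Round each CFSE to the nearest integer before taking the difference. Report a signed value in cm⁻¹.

Octahedral high-spin t2g^3 e_g^0: CFSE = -1.2 × 11100 = -13320 cm⁻¹.
Tetrahedral: e^2 t2^1, CFSE = 2(−0.6) + 1(+0.4) = -0.8Δₜ = -0.8 × (4/9) × 11100 = -3947 cm⁻¹.
Subtracting, OSPE = -13320 − (-3947) = -9373 cm⁻¹.

-9373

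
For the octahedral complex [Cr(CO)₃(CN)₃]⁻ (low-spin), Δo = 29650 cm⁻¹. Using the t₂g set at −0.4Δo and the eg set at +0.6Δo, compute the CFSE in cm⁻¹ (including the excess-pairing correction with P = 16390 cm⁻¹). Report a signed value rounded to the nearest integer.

-31050

Ligand charges: 3×(+0) from CO and 3×(-1) from CN⁻ sum to -3; with overall charge -1, Cr is +2.
Group 6 minus oxidation state +2 gives a d⁴ configuration for Cr²⁺.
Configuration: t₂g⁴ eg⁰.
CFSE(orbital) = 4×(-0.4Δo) + 0×(0.6Δo) = -1.6Δo; with Δo = 29650 cm⁻¹ that is -47440 cm⁻¹.
High-spin d⁴ would be t₂g³ eg¹ with 0 pairs; low-spin has 1, so 1 excess pair costs +1P = +16390 cm⁻¹.
Combining: -47440 + 16390 = -31050 cm⁻¹.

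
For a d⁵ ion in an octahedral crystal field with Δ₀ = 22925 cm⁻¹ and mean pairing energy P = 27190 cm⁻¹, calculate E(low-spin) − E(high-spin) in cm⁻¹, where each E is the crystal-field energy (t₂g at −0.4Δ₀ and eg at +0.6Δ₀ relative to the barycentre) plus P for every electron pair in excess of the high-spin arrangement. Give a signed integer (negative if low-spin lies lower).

8530

In the high-spin limit (t₂g³ eg²) the orbital term is 0.0Δ₀ = 0 cm⁻¹, with no excess pairing.
Low-spin t₂g⁵ eg⁰ gives -2.0Δ₀ = -45850 cm⁻¹, but forming 2 extra pairs costs 2P = 54380 cm⁻¹, so E(LS) = -45850 + 54380 = 8530 cm⁻¹.
E(LS) − E(HS) = 8530 − (0) = 8530 cm⁻¹.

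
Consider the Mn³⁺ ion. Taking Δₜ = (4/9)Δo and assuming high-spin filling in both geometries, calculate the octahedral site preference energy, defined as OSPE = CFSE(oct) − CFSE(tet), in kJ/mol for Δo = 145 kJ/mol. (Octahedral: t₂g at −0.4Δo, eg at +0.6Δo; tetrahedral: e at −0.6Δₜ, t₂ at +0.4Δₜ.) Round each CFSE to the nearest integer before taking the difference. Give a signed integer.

-61

Mn³⁺: group 7, so d-count = 7 − 3 = 4.
Octahedral (high-spin): t2g^3 e_g^1, CFSE = 3(−0.4) + 1(+0.6) = -0.6Δo = -0.6 × 145 = -87 kJ/mol.
Tetrahedral e^2 t2^2 gives -0.4Δₜ = -0.4 × (4/9) × 145 = -26 kJ/mol.
Subtracting, OSPE = -87 − (-26) = -61 kJ/mol.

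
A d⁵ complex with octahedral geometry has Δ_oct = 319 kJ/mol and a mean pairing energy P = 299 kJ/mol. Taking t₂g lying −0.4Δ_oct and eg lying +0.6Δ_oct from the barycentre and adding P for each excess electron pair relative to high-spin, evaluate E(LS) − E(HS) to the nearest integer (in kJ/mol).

-40

High-spin d⁵ fills as t₂g³ eg² with CFSE 3(−0.4) + 2(+0.6) = 0.0Δ_oct = 0 kJ/mol.
Low-spin: t₂g⁵ eg⁰, orbital CFSE = -2.0Δ_oct = -638 kJ/mol; plus 2 excess pairs × P = +598 kJ/mol; total -40 kJ/mol.
Thus E(LS) − E(HS) = -40 kJ/mol.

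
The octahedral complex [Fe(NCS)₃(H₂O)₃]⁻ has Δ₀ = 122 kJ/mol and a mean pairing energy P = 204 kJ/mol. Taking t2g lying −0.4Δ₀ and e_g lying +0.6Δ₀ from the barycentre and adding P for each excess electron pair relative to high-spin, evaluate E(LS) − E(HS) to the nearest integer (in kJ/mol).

Ligand charges: 3×(-1) from NCS⁻ and 3×(+0) from H₂O sum to -3; with overall charge -1, Fe is +2.
Fe sits in group 8; removing 2 electrons leaves Fe²⁺ with 8 − 2 = 6 d electrons.
High-spin d⁶ fills as t2g^4 e_g^2 with CFSE 4(−0.4) + 2(+0.6) = -0.4Δ₀ = -49 kJ/mol.
For low-spin the configuration is t2g^6 e_g^0: orbital energy -2.4 × 122 = -293 kJ/mol, and 2 additional pairs relative to high-spin add 408 kJ/mol, giving 115 kJ/mol.
The difference is 115 − (-49) = 164 kJ/mol, so high-spin lies lower.

164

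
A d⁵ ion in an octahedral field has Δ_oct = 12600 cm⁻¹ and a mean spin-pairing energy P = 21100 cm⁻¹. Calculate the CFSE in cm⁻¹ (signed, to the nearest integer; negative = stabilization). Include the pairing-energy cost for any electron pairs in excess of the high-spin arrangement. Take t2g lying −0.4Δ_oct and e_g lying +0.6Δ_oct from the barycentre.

Since Δ_oct = 12600 cm⁻¹ < P = 21100 cm⁻¹, the complex adopts the high-spin configuration.
That gives t2g^3 e_g^2.
Orbital CFSE = 0.0Δ_oct = 0.0 × 12600 = 0 cm⁻¹.
High-spin has no excess pairs, so no pairing correction applies.

0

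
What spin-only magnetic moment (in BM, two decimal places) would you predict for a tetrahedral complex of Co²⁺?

3.87 BM

Group 9 minus oxidation state +2 gives a d⁷ configuration for Co²⁺.
Tetrahedral splitting is small, so the complex is high-spin.
Configuration: e⁴ t₂³ → 3 unpaired electrons.
μ(spin-only) = √[3(3+2)] = √15 ≈ 3.87 BM.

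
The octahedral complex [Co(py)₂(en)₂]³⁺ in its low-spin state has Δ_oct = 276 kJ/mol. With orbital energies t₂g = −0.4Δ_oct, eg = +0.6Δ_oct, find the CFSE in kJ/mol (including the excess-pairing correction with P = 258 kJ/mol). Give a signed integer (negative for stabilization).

-146

Ligand charges: 2×(+0) from py and 2×(+0) from en sum to +0; with overall charge +3, Co is +3.
Group 9 minus oxidation state +3 gives a d⁶ configuration for Co³⁺.
Electron filling gives t₂g⁶ eg⁰.
CFSE(orbital) = 6×(-0.4Δ_oct) + 0×(0.6Δ_oct) = -2.4Δ_oct; with Δ_oct = 276 kJ/mol that is -662 kJ/mol.
Relative to high-spin t₂g⁴ eg² (1 paired), the low-spin configuration has 2 additional pairs, contributing +2 × 258 = +516 kJ/mol.
Combining: -662 + 516 = -146 kJ/mol.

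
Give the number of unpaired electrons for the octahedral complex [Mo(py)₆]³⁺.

py is neutral, so the +3 overall charge sits on Mo: oxidation state +3.
Group 6 minus oxidation state +3 gives a d³ configuration for Mo³⁺.
Configuration: t2g^3 e_g^0, giving 3 unpaired electrons.

3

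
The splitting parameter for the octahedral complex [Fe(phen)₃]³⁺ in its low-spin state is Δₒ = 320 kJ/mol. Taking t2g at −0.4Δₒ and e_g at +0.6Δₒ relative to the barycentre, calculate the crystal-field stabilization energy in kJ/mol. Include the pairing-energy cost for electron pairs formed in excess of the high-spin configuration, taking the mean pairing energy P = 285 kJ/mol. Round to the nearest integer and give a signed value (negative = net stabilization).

phen is neutral, so the +3 overall charge sits on Fe: oxidation state +3.
Group 8 minus oxidation state +3 gives a d⁵ configuration for Fe³⁺.
Configuration: t2g^5 e_g^0.
CFSE(orbital) = 5×(-0.4Δₒ) + 0×(0.6Δₒ) = -2.0Δₒ; with Δₒ = 320 kJ/mol that is -640 kJ/mol.
Relative to high-spin t2g^3 e_g^2 (0 paired), the low-spin configuration has 2 additional pairs, contributing +2 × 285 = +570 kJ/mol.
Overall CFSE = -640 + 570 = -70 kJ/mol.

-70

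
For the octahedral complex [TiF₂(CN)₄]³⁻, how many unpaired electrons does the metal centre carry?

Ligand charges: 2×(-1) from F⁻ and 4×(-1) from CN⁻ sum to -6; with overall charge -3, Ti is +3.
Ti³⁺: group 4, so d-count = 4 − 3 = 1.
Configuration: t₂g¹ eg⁰, giving 1 unpaired electron.

1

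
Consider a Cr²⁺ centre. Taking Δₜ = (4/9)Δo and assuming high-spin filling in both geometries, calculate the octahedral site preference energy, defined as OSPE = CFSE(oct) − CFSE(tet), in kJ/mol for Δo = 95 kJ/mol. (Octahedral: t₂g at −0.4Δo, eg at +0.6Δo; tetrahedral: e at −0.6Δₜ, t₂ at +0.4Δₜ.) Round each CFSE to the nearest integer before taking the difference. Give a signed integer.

Cr is in group 6, so Cr²⁺ is d⁴ (6 − 2 = 4).
Octahedral high-spin t₂g³ eg¹: CFSE = -0.6 × 95 = -57 kJ/mol.
In a tetrahedral site the filling is e² t₂²: CFSE(tet) = -0.4Δₜ = -0.4 × (4/9)(95) = -17 kJ/mol.
OSPE = CFSE(oct) − CFSE(tet) = -57 − (-17) = -40 kJ/mol.

-40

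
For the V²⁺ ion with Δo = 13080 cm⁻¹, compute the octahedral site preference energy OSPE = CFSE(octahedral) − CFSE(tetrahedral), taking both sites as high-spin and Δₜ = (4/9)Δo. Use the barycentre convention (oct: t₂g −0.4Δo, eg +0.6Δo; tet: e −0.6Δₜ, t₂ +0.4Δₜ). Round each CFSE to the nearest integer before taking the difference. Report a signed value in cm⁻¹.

-11045

V is in group 5, so V²⁺ is d³ (5 − 2 = 3).
Octahedral high-spin t₂g³ eg⁰: CFSE = -1.2 × 13080 = -15696 cm⁻¹.
Tetrahedral e² t₂¹ gives -0.8Δₜ = -0.8 × (4/9) × 13080 = -4651 cm⁻¹.
OSPE = CFSE(oct) − CFSE(tet) = -15696 − (-4651) = -11045 cm⁻¹.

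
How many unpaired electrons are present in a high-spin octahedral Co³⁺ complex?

Group 9 minus oxidation state +3 gives a d⁶ configuration for Co³⁺.
Configuration: t2g^4 e_g^2, giving 4 unpaired electrons.

4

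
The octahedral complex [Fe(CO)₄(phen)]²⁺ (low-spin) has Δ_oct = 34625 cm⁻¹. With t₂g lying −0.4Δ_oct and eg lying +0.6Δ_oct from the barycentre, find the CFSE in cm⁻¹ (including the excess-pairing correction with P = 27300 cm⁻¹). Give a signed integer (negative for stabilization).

-28500

Ligand charges: 4×(+0) from CO and 1×(+0) from phen sum to +0; with overall charge +2, Fe is +2.
Fe²⁺: group 8, so d-count = 8 − 2 = 6.
Configuration: t₂g⁶ eg⁰.
The orbital stabilization is -2.4Δ_oct = -2.4 × 34625 = -83100 cm⁻¹.
Pairing penalty: 3 pairs vs 1 in the high-spin reference → 2 extra × P = 54600 cm⁻¹.
Overall CFSE = -83100 + 54600 = -28500 cm⁻¹.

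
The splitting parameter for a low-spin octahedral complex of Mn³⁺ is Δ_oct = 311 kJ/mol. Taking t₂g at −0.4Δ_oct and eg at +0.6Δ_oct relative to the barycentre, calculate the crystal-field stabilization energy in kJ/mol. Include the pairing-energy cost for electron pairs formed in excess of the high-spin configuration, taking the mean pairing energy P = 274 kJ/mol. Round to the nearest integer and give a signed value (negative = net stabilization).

-224

Mn³⁺: group 7, so d-count = 7 − 3 = 4.
The d⁴ electrons fill as t₂g⁴ eg⁰.
CFSE(orbital) = 4×(-0.4Δ_oct) + 0×(0.6Δ_oct) = -1.6Δ_oct; with Δ_oct = 311 kJ/mol that is -498 kJ/mol.
Pairing penalty: 1 pair vs 0 in the high-spin reference → 1 extra × P = 274 kJ/mol.
Overall CFSE = -498 + 274 = -224 kJ/mol.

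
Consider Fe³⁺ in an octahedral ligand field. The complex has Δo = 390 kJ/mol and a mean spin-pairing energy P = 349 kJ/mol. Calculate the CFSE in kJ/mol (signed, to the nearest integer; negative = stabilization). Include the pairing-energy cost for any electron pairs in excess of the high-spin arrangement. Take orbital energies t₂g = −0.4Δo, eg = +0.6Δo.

Fe³⁺: group 8, so d-count = 8 − 3 = 5.
Δo > P, so pairing is preferred: the ground state is low-spin.
Filling d⁵ accordingly: t₂g⁵ eg⁰.
Orbital CFSE = -2.0Δo = -2.0 × 390 = -780 kJ/mol.
Excess pairs vs high-spin: 2 − 0 = 2; pairing cost = +698 kJ/mol.
Net CFSE = -780 + 698 = -82 kJ/mol.

-82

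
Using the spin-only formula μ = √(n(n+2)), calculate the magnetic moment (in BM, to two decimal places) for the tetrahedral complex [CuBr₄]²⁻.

Each Br⁻ contributes -1; 4 × (-1) = -4. With overall charge -2, Cu is in the +2 oxidation state.
Cu²⁺: group 11, so d-count = 11 − 2 = 9.
Tetrahedral splitting is small, so the complex is high-spin.
Configuration: e⁴ t₂⁵ → 1 unpaired electron.
μ(spin-only) = √[1(1+2)] = √3 ≈ 1.73 BM.

1.73 BM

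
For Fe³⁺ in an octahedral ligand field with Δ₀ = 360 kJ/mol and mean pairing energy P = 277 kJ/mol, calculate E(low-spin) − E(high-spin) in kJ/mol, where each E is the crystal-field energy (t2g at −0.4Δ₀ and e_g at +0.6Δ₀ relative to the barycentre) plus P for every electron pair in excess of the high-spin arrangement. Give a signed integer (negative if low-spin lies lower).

Fe sits in group 8; removing 3 electrons leaves Fe³⁺ with 8 − 3 = 5 d electrons.
High-spin d⁵ fills as t2g^3 e_g^2 with CFSE 3(−0.4) + 2(+0.6) = 0.0Δ₀ = 0 kJ/mol.
For low-spin the configuration is t2g^5 e_g^0: orbital energy -2.0 × 360 = -720 kJ/mol, and 2 additional pairs relative to high-spin add 554 kJ/mol, giving -166 kJ/mol.
E(LS) − E(HS) = -166 − (0) = -166 kJ/mol.

-166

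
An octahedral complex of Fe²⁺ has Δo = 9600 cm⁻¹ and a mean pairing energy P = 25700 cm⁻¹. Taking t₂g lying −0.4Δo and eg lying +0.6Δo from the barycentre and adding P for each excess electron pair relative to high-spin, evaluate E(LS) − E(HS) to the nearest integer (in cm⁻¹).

Group 8 minus oxidation state +2 gives a d⁶ configuration for Fe²⁺.
In the high-spin limit (t₂g⁴ eg²) the orbital term is -0.4Δo = -3840 cm⁻¹, with no excess pairing.
Low-spin t₂g⁶ eg⁰ gives -2.4Δo = -23040 cm⁻¹, but forming 2 extra pairs costs 2P = 51400 cm⁻¹, so E(LS) = -23040 + 51400 = 28360 cm⁻¹.
E(LS) − E(HS) = 28360 − (-3840) = 32200 cm⁻¹.

32200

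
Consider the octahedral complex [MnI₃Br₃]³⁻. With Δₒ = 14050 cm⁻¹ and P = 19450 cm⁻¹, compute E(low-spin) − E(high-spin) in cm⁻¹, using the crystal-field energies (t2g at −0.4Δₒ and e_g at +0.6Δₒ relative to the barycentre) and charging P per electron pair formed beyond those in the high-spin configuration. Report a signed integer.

Ligand charges: 3×(-1) from I⁻ and 3×(-1) from Br⁻ sum to -6; with overall charge -3, Mn is +3.
Mn sits in group 7; removing 3 electrons leaves Mn³⁺ with 7 − 3 = 4 d electrons.
In the high-spin limit (t2g^3 e_g^1) the orbital term is -0.6Δₒ = -8430 cm⁻¹, with no excess pairing.
For low-spin the configuration is t2g^4 e_g^0: orbital energy -1.6 × 14050 = -22480 cm⁻¹, and 1 additional pair relative to high-spin adds 19450 cm⁻¹, giving -3030 cm⁻¹.
E(LS) − E(HS) = -3030 − (-8430) = 5400 cm⁻¹.

5400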